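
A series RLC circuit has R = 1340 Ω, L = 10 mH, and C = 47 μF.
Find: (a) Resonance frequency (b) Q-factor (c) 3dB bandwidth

Step 1 — Resonance condition Im(Z)=0 gives ω₀ = 1/√(LC).
Step 2 — ω₀ = 1/√(0.01·4.7e-05) = 1459 rad/s.
Step 3 — f₀ = ω₀/(2π) = 232.2 Hz.
Step 4 — Series Q: Q = ω₀L/R = 1459·0.01/1340 = 0.01089.
Step 5 — 3dB bandwidth: Δω = ω₀/Q = 1.34e+05 rad/s; BW = Δω/(2π) = 2.133e+04 Hz.

(a) f₀ = 232.2 Hz  (b) Q = 0.01089  (c) BW = 2.133e+04 Hz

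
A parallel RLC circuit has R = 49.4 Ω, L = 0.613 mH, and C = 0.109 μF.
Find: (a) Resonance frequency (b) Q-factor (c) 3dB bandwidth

Step 1 — Resonance: ω₀ = 1/√(LC) = 1/√(0.000613·1.09e-07) = 1.223e+05 rad/s.
Step 2 — f₀ = ω₀/(2π) = 1.947e+04 Hz.
Step 3 — Parallel Q: Q = R/(ω₀L) = 49.4/(1.223e+05·0.000613) = 0.6587.
Step 4 — Bandwidth: Δω = ω₀/Q = 1.857e+05 rad/s; BW = Δω/(2π) = 2.956e+04 Hz.

(a) f₀ = 1.947e+04 Hz  (b) Q = 0.6587  (c) BW = 2.956e+04 Hz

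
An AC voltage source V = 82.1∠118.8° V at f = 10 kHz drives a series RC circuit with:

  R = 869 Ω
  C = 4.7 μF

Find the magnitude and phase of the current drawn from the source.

Step 1 — Angular frequency: ω = 2π·f = 2π·1e+04 = 6.283e+04 rad/s.
Step 2 — Component impedances:
  R: Z = R = 869 Ω
  C: Z = 1/(jωC) = -j/(ω·C) = 0 - j3.386 Ω
Step 3 — Series combination: Z_total = R + C = 869 - j3.386 Ω = 869∠-0.2° Ω.
Step 4 — Source phasor: V = 82.1∠118.8° V = -39.55 + j71.94 V.
Step 5 — Ohm's law: I = V / Z_total = (-39.55 + j71.94) / (869 - j3.386) = -0.04584 + j0.08261 A.
Step 6 — Convert to polar: |I| = 0.09448 A, ∠I = 119.0°.

I = 0.09448∠119.0° A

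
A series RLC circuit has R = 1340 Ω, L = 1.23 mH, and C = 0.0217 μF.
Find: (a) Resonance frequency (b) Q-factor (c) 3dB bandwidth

Step 1 — Resonance: ω₀ = 1/√(LC) = 1/√(0.00123·2.17e-08) = 1.936e+05 rad/s.
Step 2 — f₀ = ω₀/(2π) = 3.081e+04 Hz.
Step 3 — Series Q: Q = ω₀L/R = 1.936e+05·0.00123/1340 = 0.1777.
Step 4 — Bandwidth: Δω = ω₀/Q = 1.089e+06 rad/s; BW = Δω/(2π) = 1.734e+05 Hz.

(a) f₀ = 3.081e+04 Hz  (b) Q = 0.1777  (c) BW = 1.734e+05 Hz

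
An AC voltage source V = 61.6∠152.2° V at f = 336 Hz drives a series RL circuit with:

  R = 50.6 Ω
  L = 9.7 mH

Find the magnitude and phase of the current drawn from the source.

Step 1 — Angular frequency: ω = 2π·f = 2π·336 = 2111 rad/s.
Step 2 — Component impedances:
  R: Z = R = 50.6 Ω
  L: Z = jωL = j·2111·0.0097 = 0 + j20.48 Ω
Step 3 — Series combination: Z_total = R + L = 50.6 + j20.48 Ω = 54.59∠22.0° Ω.
Step 4 — Source phasor: V = 61.6∠152.2° V = -54.49 + j28.73 V.
Step 5 — Ohm's law: I = V / Z_total = (-54.49 + j28.73) / (50.6 + j20.48) = -0.7279 + j0.8624 A.
Step 6 — Convert to polar: |I| = 1.128 A, ∠I = 130.2°.

I = 1.128∠130.2° A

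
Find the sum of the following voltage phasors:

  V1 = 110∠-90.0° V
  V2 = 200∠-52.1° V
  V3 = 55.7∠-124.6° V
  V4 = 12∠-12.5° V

Step 1 — Convert each phasor to rectangular form:
  V1 = 110·(cos(-90.0°) + j·sin(-90.0°)) = 0 - j110 V
  V2 = 200·(cos(-52.1°) + j·sin(-52.1°)) = 122.9 - j157.8 V
  V3 = 55.7·(cos(-124.6°) + j·sin(-124.6°)) = -31.63 - j45.85 V
  V4 = 12·(cos(-12.5°) + j·sin(-12.5°)) = 11.72 - j2.597 V
Step 2 — Sum components: V_total = 102.9 - j316.3 V.
Step 3 — Convert to polar: |V_total| = 332.6 V, ∠V_total = -72.0°.

V_total = 332.6∠-72.0° V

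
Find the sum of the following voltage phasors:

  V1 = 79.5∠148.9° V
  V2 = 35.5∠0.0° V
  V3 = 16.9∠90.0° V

Step 1 — Convert each phasor to rectangular form:
  V1 = 79.5·(cos(148.9°) + j·sin(148.9°)) = -68.07 + j41.06 V
  V2 = 35.5·(cos(0.0°) + j·sin(0.0°)) = 35.5 V
  V3 = 16.9·(cos(90.0°) + j·sin(90.0°)) = 0 + j16.9 V
Step 2 — Sum components: V_total = -32.57 + j57.96 V.
Step 3 — Convert to polar: |V_total| = 66.49 V, ∠V_total = 119.3°.

V_total = 66.49∠119.3° V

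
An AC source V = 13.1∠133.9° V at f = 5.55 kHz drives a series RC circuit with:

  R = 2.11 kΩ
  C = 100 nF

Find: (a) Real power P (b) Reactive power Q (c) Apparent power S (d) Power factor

Step 1 — Angular frequency: ω = 2π·f = 2π·5550 = 3.487e+04 rad/s.
Step 2 — Component impedances:
  R: Z = R = 2110 Ω
  C: Z = 1/(jωC) = -j/(ω·C) = 0 - j286.8 Ω
Step 3 — Series combination: Z_total = R + C = 2110 - j286.8 Ω = 2129∠-7.7° Ω.
Step 4 — Source phasor: V = 13.1∠133.9° V = -9.084 + j9.439 V.
Step 5 — Current: I = V / Z = -0.004824 + j0.003818 A = 0.006152∠141.6° A.
Step 6 — Complex power: S = V·I* = 0.07986 - j0.01085 VA.
Step 7 — Real power: P = Re(S) = 0.07986 W.
Step 8 — Reactive power: Q = Im(S) = -0.01085 VAR.
Step 9 — Apparent power: |S| = 0.08059 VA.
Step 10 — Power factor: PF = P/|S| = 0.9909 (leading).

(a) P = 0.07986 W  (b) Q = -0.01085 VAR  (c) S = 0.08059 VA  (d) PF = 0.9909 (leading)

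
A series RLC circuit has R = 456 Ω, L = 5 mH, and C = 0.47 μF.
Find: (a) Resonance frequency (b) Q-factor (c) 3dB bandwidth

Step 1 — Resonance condition Im(Z)=0 gives ω₀ = 1/√(LC).
Step 2 — ω₀ = 1/√(0.005·4.7e-07) = 2.063e+04 rad/s.
Step 3 — f₀ = ω₀/(2π) = 3283 Hz.
Step 4 — Series Q: Q = ω₀L/R = 2.063e+04·0.005/456 = 0.2262.
Step 5 — 3dB bandwidth: Δω = ω₀/Q = 9.12e+04 rad/s; BW = Δω/(2π) = 1.451e+04 Hz.

(a) f₀ = 3283 Hz  (b) Q = 0.2262  (c) BW = 1.451e+04 Hz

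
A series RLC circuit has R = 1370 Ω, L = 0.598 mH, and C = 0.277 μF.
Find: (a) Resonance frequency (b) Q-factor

Step 1 — Resonance condition Im(Z)=0 gives ω₀ = 1/√(LC).
Step 2 — ω₀ = 1/√(0.000598·2.77e-07) = 7.77e+04 rad/s.
Step 3 — f₀ = ω₀/(2π) = 1.237e+04 Hz.
Step 4 — Series Q: Q = ω₀L/R = 7.77e+04·0.000598/1370 = 0.03391.

(a) f₀ = 1.237e+04 Hz  (b) Q = 0.03391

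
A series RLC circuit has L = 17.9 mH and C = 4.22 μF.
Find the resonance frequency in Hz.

Step 1 — Resonance condition Im(Z)=0 gives ω₀ = 1/√(LC).
Step 2 — ω₀ = 1/√(0.0179·4.22e-06) = 3638 rad/s.
Step 3 — f₀ = ω₀/(2π) = 579.1 Hz.

f₀ = 579.1 Hz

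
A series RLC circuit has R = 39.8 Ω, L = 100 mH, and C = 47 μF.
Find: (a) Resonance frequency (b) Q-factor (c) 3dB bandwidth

Step 1 — Resonance condition Im(Z)=0 gives ω₀ = 1/√(LC).
Step 2 — ω₀ = 1/√(0.1·4.7e-05) = 461.3 rad/s.
Step 3 — f₀ = ω₀/(2π) = 73.41 Hz.
Step 4 — Series Q: Q = ω₀L/R = 461.3·0.1/39.8 = 1.159.
Step 5 — 3dB bandwidth: Δω = ω₀/Q = 398 rad/s; BW = Δω/(2π) = 63.34 Hz.

(a) f₀ = 73.41 Hz  (b) Q = 1.159  (c) BW = 63.34 Hz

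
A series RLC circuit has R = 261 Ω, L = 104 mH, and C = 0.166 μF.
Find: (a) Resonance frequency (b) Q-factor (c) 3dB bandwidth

Step 1 — Resonance condition Im(Z)=0 gives ω₀ = 1/√(LC).
Step 2 — ω₀ = 1/√(0.104·1.66e-07) = 7611 rad/s.
Step 3 — f₀ = ω₀/(2π) = 1211 Hz.
Step 4 — Series Q: Q = ω₀L/R = 7611·0.104/261 = 3.033.
Step 5 — 3dB bandwidth: Δω = ω₀/Q = 2510 rad/s; BW = Δω/(2π) = 399.4 Hz.

(a) f₀ = 1211 Hz  (b) Q = 3.033  (c) BW = 399.4 Hz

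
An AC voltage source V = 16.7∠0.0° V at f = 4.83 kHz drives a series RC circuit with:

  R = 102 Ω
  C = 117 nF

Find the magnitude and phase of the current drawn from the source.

Step 1 — Angular frequency: ω = 2π·f = 2π·4830 = 3.035e+04 rad/s.
Step 2 — Component impedances:
  R: Z = R = 102 Ω
  C: Z = 1/(jωC) = -j/(ω·C) = 0 - j281.6 Ω
Step 3 — Series combination: Z_total = R + C = 102 - j281.6 Ω = 299.5∠-70.1° Ω.
Step 4 — Source phasor: V = 16.7∠0.0° V = 16.7 V.
Step 5 — Ohm's law: I = V / Z_total = (16.7) / (102 - j281.6) = 0.01899 + j0.05242 A.
Step 6 — Convert to polar: |I| = 0.05575 A, ∠I = 70.1°.

I = 0.05575∠70.1° A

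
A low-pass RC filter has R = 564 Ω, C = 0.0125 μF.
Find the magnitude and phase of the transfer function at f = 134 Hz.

Step 1 — Angular frequency: ω = 2π·134 = 841.9 rad/s.
Step 2 — Transfer function: H(jω) = 1/(1 + jωRC).
Step 3 — Denominator: 1 + jωRC = 1 + j·841.9·564·1.25e-08 = 1 + j0.005936.
Step 4 — H = 1 - j0.005936.
Step 5 — Magnitude: |H| = 1 (-0.0 dB); phase: φ = -0.3°.

|H| = 1 (-0.0 dB), φ = -0.3°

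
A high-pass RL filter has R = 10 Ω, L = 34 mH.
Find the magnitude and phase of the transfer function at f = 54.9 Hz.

Step 1 — Angular frequency: ω = 2π·54.9 = 344.9 rad/s.
Step 2 — Transfer function: H(jω) = jωL/(R + jωL).
Step 3 — Numerator jωL = j·11.73; denominator R + jωL = 10 + j11.73.
Step 4 — H = 0.579 + j0.4937.
Step 5 — Magnitude: |H| = 0.7609 (-2.4 dB); phase: φ = 40.5°.

|H| = 0.7609 (-2.4 dB), φ = 40.5°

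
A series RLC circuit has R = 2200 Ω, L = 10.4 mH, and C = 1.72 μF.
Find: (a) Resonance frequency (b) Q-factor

Step 1 — Resonance condition Im(Z)=0 gives ω₀ = 1/√(LC).
Step 2 — ω₀ = 1/√(0.0104·1.72e-06) = 7477 rad/s.
Step 3 — f₀ = ω₀/(2π) = 1190 Hz.
Step 4 — Series Q: Q = ω₀L/R = 7477·0.0104/2200 = 0.03535.

(a) f₀ = 1190 Hz  (b) Q = 0.03535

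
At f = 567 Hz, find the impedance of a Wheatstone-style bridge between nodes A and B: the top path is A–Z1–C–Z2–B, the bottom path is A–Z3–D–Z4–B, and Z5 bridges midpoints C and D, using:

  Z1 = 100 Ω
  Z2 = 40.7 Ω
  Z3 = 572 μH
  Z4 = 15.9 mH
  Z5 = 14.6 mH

Step 1 — Angular frequency: ω = 2π·f = 2π·567 = 3563 rad/s.
Step 2 — Component impedances:
  Z1: Z = R = 100 Ω
  Z2: Z = R = 40.7 Ω
  Z3: Z = jωL = j·3563·0.000572 = 0 + j2.038 Ω
  Z4: Z = jωL = j·3563·0.0159 = 0 + j56.64 Ω
  Z5: Z = jωL = j·3563·0.0146 = 0 + j52.01 Ω
Step 3 — Bridge requires nodal analysis (the Z5 bridge couples midpoints C and D, so the two paths cannot be reduced to a simple series/parallel combination). Setting node B to ground and injecting 1 A at node A, the 3-node admittance system at A, C, D solves to V_A = Z_AB = 15.85 + j35.21 Ω = 38.61∠65.8° Ω.

Z = 15.85 + j35.21 Ω = 38.61∠65.8° Ω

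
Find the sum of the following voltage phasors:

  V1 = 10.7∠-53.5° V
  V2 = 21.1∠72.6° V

Step 1 — Convert each phasor to rectangular form:
  V1 = 10.7·(cos(-53.5°) + j·sin(-53.5°)) = 6.365 - j8.601 V
  V2 = 21.1·(cos(72.6°) + j·sin(72.6°)) = 6.31 + j20.13 V
Step 2 — Sum components: V_total = 12.67 + j11.53 V.
Step 3 — Convert to polar: |V_total| = 17.14 V, ∠V_total = 42.3°.

V_total = 17.14∠42.3° V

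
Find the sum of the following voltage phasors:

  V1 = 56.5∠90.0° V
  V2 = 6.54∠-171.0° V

Step 1 — Convert each phasor to rectangular form:
  V1 = 56.5·(cos(90.0°) + j·sin(90.0°)) = 0 + j56.5 V
  V2 = 6.54·(cos(-171.0°) + j·sin(-171.0°)) = -6.459 - j1.023 V
Step 2 — Sum components: V_total = -6.459 + j55.48 V.
Step 3 — Convert to polar: |V_total| = 55.85 V, ∠V_total = 96.6°.

V_total = 55.85∠96.6° V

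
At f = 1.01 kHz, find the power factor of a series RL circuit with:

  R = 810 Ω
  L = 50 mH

Step 1 — Angular frequency: ω = 2π·f = 2π·1010 = 6346 rad/s.
Step 2 — Component impedances:
  R: Z = R = 810 Ω
  L: Z = jωL = j·6346·0.05 = 0 + j317.3 Ω
Step 3 — Series combination: Z_total = R + L = 810 + j317.3 Ω = 869.9∠21.4° Ω.
Step 4 — Power factor: PF = cos(φ) = Re(Z)/|Z| = 810/869.9 = 0.9311.
Step 5 — Type: Im(Z) = 317.3 ⇒ lagging (phase φ = 21.4°).

PF = 0.9311 (lagging, φ = 21.4°)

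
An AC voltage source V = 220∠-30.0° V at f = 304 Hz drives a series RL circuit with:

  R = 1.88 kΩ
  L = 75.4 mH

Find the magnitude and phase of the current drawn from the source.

Step 1 — Angular frequency: ω = 2π·f = 2π·304 = 1910 rad/s.
Step 2 — Component impedances:
  R: Z = R = 1880 Ω
  L: Z = jωL = j·1910·0.0754 = 0 + j144 Ω
Step 3 — Series combination: Z_total = R + L = 1880 + j144 Ω = 1886∠4.4° Ω.
Step 4 — Source phasor: V = 220∠-30.0° V = 190.5 - j110 V.
Step 5 — Ohm's law: I = V / Z_total = (190.5 - j110) / (1880 + j144) = 0.0963 - j0.06589 A.
Step 6 — Convert to polar: |I| = 0.1167 A, ∠I = -34.4°.

I = 0.1167∠-34.4° A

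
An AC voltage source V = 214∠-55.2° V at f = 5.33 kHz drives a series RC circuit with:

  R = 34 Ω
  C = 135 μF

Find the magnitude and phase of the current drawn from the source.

Step 1 — Angular frequency: ω = 2π·f = 2π·5330 = 3.349e+04 rad/s.
Step 2 — Component impedances:
  R: Z = R = 34 Ω
  C: Z = 1/(jωC) = -j/(ω·C) = 0 - j0.2212 Ω
Step 3 — Series combination: Z_total = R + C = 34 - j0.2212 Ω = 34∠-0.4° Ω.
Step 4 — Source phasor: V = 214∠-55.2° V = 122.1 - j175.7 V.
Step 5 — Ohm's law: I = V / Z_total = (122.1 - j175.7) / (34 - j0.2212) = 3.626 - j5.145 A.
Step 6 — Convert to polar: |I| = 6.294 A, ∠I = -54.8°.

I = 6.294∠-54.8° A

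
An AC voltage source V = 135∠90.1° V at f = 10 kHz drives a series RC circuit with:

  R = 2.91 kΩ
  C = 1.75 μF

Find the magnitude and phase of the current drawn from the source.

Step 1 — Angular frequency: ω = 2π·f = 2π·1e+04 = 6.283e+04 rad/s.
Step 2 — Component impedances:
  R: Z = R = 2910 Ω
  C: Z = 1/(jωC) = -j/(ω·C) = 0 - j9.095 Ω
Step 3 — Series combination: Z_total = R + C = 2910 - j9.095 Ω = 2910∠-0.2° Ω.
Step 4 — Source phasor: V = 135∠90.1° V = -0.2356 + j135 V.
Step 5 — Ohm's law: I = V / Z_total = (-0.2356 + j135) / (2910 - j9.095) = -0.000226 + j0.04639 A.
Step 6 — Convert to polar: |I| = 0.04639 A, ∠I = 90.3°.

I = 0.04639∠90.3° A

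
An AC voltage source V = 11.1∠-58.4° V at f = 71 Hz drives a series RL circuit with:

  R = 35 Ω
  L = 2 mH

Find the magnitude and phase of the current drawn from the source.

Step 1 — Angular frequency: ω = 2π·f = 2π·71 = 446.1 rad/s.
Step 2 — Component impedances:
  R: Z = R = 35 Ω
  L: Z = jωL = j·446.1·0.002 = 0 + j0.8922 Ω
Step 3 — Series combination: Z_total = R + L = 35 + j0.8922 Ω = 35.01∠1.5° Ω.
Step 4 — Source phasor: V = 11.1∠-58.4° V = 5.816 - j9.454 V.
Step 5 — Ohm's law: I = V / Z_total = (5.816 - j9.454) / (35 + j0.8922) = 0.1592 - j0.2742 A.
Step 6 — Convert to polar: |I| = 0.317 A, ∠I = -59.9°.

I = 0.317∠-59.9° A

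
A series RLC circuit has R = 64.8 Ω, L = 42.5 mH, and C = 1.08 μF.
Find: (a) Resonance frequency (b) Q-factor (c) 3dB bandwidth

Step 1 — Resonance condition Im(Z)=0 gives ω₀ = 1/√(LC).
Step 2 — ω₀ = 1/√(0.0425·1.08e-06) = 4668 rad/s.
Step 3 — f₀ = ω₀/(2π) = 742.9 Hz.
Step 4 — Series Q: Q = ω₀L/R = 4668·0.0425/64.8 = 3.061.
Step 5 — 3dB bandwidth: Δω = ω₀/Q = 1525 rad/s; BW = Δω/(2π) = 242.7 Hz.

(a) f₀ = 742.9 Hz  (b) Q = 3.061  (c) BW = 242.7 Hz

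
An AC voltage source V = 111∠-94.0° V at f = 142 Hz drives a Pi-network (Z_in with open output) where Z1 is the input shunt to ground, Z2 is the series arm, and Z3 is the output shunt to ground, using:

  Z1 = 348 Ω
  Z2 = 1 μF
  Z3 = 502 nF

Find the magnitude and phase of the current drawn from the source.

Step 1 — Angular frequency: ω = 2π·f = 2π·142 = 892.2 rad/s.
Step 2 — Component impedances:
  Z1: Z = R = 348 Ω
  Z2: Z = 1/(jωC) = -j/(ω·C) = 0 - j1121 Ω
  Z3: Z = 1/(jωC) = -j/(ω·C) = 0 - j2233 Ω
Step 3 — With open output, the series arm Z2 and the output shunt Z3 appear in series to ground: Z2 + Z3 = 0 - j3353 Ω.
Step 4 — Parallel with input shunt Z1: Z_in = Z1 || (Z2 + Z3) = 344.3 - j35.73 Ω = 346.1∠-5.9° Ω.
Step 5 — Source phasor: V = 111∠-94.0° V = -7.743 - j110.7 V.
Step 6 — Ohm's law: I = V / Z_total = (-7.743 - j110.7) / (344.3 - j35.73) = 0.01077 - j0.3205 A.
Step 7 — Convert to polar: |I| = 0.3207 A, ∠I = -88.1°.

I = 0.3207∠-88.1° A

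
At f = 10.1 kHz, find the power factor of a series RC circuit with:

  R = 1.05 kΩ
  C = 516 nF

Step 1 — Angular frequency: ω = 2π·f = 2π·1.01e+04 = 6.346e+04 rad/s.
Step 2 — Component impedances:
  R: Z = R = 1050 Ω
  C: Z = 1/(jωC) = -j/(ω·C) = 0 - j30.54 Ω
Step 3 — Series combination: Z_total = R + C = 1050 - j30.54 Ω = 1050∠-1.7° Ω.
Step 4 — Power factor: PF = cos(φ) = Re(Z)/|Z| = 1050/1050.4 = 0.9996.
Step 5 — Type: Im(Z) = -30.54 ⇒ leading (phase φ = -1.7°).

PF = 0.9996 (leading, φ = -1.7°)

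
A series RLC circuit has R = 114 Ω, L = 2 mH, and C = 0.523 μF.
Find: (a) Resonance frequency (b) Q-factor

Step 1 — Resonance condition Im(Z)=0 gives ω₀ = 1/√(LC).
Step 2 — ω₀ = 1/√(0.002·5.23e-07) = 3.092e+04 rad/s.
Step 3 — f₀ = ω₀/(2π) = 4921 Hz.
Step 4 — Series Q: Q = ω₀L/R = 3.092e+04·0.002/114 = 0.5424.

(a) f₀ = 4921 Hz  (b) Q = 0.5424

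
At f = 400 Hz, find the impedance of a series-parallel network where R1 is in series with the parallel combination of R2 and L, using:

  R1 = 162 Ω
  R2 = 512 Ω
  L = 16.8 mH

Step 1 — Angular frequency: ω = 2π·f = 2π·400 = 2513 rad/s.
Step 2 — Component impedances:
  R1: Z = R = 162 Ω
  R2: Z = R = 512 Ω
  L: Z = jωL = j·2513·0.0168 = 0 + j42.22 Ω
Step 3 — Parallel branch: R2 || L = 1/(1/R2 + 1/L) = 3.458 + j41.94 Ω.
Step 4 — Series with R1: Z_total = R1 + (R2 || L) = 165.5 + j41.94 Ω = 170.7∠14.2° Ω.

Z = 165.5 + j41.94 Ω = 170.7∠14.2° Ω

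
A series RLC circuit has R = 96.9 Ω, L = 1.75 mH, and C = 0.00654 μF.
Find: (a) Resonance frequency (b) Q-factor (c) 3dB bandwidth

Step 1 — Resonance: ω₀ = 1/√(LC) = 1/√(0.00175·6.54e-09) = 2.956e+05 rad/s.
Step 2 — f₀ = ω₀/(2π) = 4.704e+04 Hz.
Step 3 — Series Q: Q = ω₀L/R = 2.956e+05·0.00175/96.9 = 5.338.
Step 4 — Bandwidth: Δω = ω₀/Q = 5.537e+04 rad/s; BW = Δω/(2π) = 8813 Hz.

(a) f₀ = 4.704e+04 Hz  (b) Q = 5.338  (c) BW = 8813 Hz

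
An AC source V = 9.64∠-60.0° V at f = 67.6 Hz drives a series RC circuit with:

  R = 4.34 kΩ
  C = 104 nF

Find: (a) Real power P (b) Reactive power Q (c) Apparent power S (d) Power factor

Step 1 — Angular frequency: ω = 2π·f = 2π·67.6 = 424.7 rad/s.
Step 2 — Component impedances:
  R: Z = R = 4340 Ω
  C: Z = 1/(jωC) = -j/(ω·C) = 0 - j2.264e+04 Ω
Step 3 — Series combination: Z_total = R + C = 4340 - j2.264e+04 Ω = 2.305e+04∠-79.1° Ω.
Step 4 — Source phasor: V = 9.64∠-60.0° V = 4.82 - j8.348 V.
Step 5 — Current: I = V / Z = 0.0003951 + j0.0001372 A = 0.0004182∠19.1° A.
Step 6 — Complex power: S = V·I* = 0.0007591 - j0.003959 VA.
Step 7 — Real power: P = Re(S) = 0.0007591 W.
Step 8 — Reactive power: Q = Im(S) = -0.003959 VAR.
Step 9 — Apparent power: |S| = 0.004032 VA.
Step 10 — Power factor: PF = P/|S| = 0.1883 (leading).

(a) P = 0.0007591 W  (b) Q = -0.003959 VAR  (c) S = 0.004032 VA  (d) PF = 0.1883 (leading)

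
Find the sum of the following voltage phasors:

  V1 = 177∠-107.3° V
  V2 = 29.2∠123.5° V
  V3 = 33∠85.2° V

Step 1 — Convert each phasor to rectangular form:
  V1 = 177·(cos(-107.3°) + j·sin(-107.3°)) = -52.64 - j169 V
  V2 = 29.2·(cos(123.5°) + j·sin(123.5°)) = -16.12 + j24.35 V
  V3 = 33·(cos(85.2°) + j·sin(85.2°)) = 2.761 + j32.88 V
Step 2 — Sum components: V_total = -65.99 - j111.8 V.
Step 3 — Convert to polar: |V_total| = 129.8 V, ∠V_total = -120.6°.

V_total = 129.8∠-120.6° V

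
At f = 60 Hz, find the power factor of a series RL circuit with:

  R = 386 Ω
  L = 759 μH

Step 1 — Angular frequency: ω = 2π·f = 2π·60 = 377 rad/s.
Step 2 — Component impedances:
  R: Z = R = 386 Ω
  L: Z = jωL = j·377·0.000759 = 0 + j0.2861 Ω
Step 3 — Series combination: Z_total = R + L = 386 + j0.2861 Ω = 386∠0.0° Ω.
Step 4 — Power factor: PF = cos(φ) = Re(Z)/|Z| = 386/386 = 1.
Step 5 — Type: Im(Z) = 0.2861 ⇒ lagging (phase φ = 0.0°).

PF = 1 (lagging, φ = 0.0°)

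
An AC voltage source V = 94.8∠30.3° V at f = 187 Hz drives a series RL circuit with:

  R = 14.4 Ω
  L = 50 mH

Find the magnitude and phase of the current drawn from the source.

Step 1 — Angular frequency: ω = 2π·f = 2π·187 = 1175 rad/s.
Step 2 — Component impedances:
  R: Z = R = 14.4 Ω
  L: Z = jωL = j·1175·0.05 = 0 + j58.75 Ω
Step 3 — Series combination: Z_total = R + L = 14.4 + j58.75 Ω = 60.49∠76.2° Ω.
Step 4 — Source phasor: V = 94.8∠30.3° V = 81.85 + j47.83 V.
Step 5 — Ohm's law: I = V / Z_total = (81.85 + j47.83) / (14.4 + j58.75) = 1.09 - j1.126 A.
Step 6 — Convert to polar: |I| = 1.567 A, ∠I = -45.9°.

I = 1.567∠-45.9° A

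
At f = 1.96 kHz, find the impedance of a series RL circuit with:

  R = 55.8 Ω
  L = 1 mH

Step 1 — Angular frequency: ω = 2π·f = 2π·1960 = 1.232e+04 rad/s.
Step 2 — Component impedances:
  R: Z = R = 55.8 Ω
  L: Z = jωL = j·1.232e+04·0.001 = 0 + j12.32 Ω
Step 3 — Series combination: Z_total = R + L = 55.8 + j12.32 Ω = 57.14∠12.4° Ω.

Z = 55.8 + j12.32 Ω = 57.14∠12.4° Ω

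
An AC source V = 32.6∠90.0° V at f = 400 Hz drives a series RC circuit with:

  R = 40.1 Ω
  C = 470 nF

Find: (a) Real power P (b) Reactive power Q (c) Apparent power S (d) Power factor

Step 1 — Angular frequency: ω = 2π·f = 2π·400 = 2513 rad/s.
Step 2 — Component impedances:
  R: Z = R = 40.1 Ω
  C: Z = 1/(jωC) = -j/(ω·C) = 0 - j846.6 Ω
Step 3 — Series combination: Z_total = R + C = 40.1 - j846.6 Ω = 847.5∠-87.3° Ω.
Step 4 — Source phasor: V = 32.6∠90.0° V = 0 + j32.6 V.
Step 5 — Current: I = V / Z = -0.03842 + j0.00182 A = 0.03847∠177.3° A.
Step 6 — Complex power: S = V·I* = 0.05933 - j1.253 VA.
Step 7 — Real power: P = Re(S) = 0.05933 W.
Step 8 — Reactive power: Q = Im(S) = -1.253 VAR.
Step 9 — Apparent power: |S| = 1.254 VA.
Step 10 — Power factor: PF = P/|S| = 0.04731 (leading).

(a) P = 0.05933 W  (b) Q = -1.253 VAR  (c) S = 1.254 VA  (d) PF = 0.04731 (leading)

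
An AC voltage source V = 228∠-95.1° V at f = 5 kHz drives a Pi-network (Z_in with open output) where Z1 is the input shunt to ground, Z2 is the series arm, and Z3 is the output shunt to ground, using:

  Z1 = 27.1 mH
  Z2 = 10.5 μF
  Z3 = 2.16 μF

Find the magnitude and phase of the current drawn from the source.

Step 1 — Angular frequency: ω = 2π·f = 2π·5000 = 3.142e+04 rad/s.
Step 2 — Component impedances:
  Z1: Z = jωL = j·3.142e+04·0.0271 = 0 + j851.4 Ω
  Z2: Z = 1/(jωC) = -j/(ω·C) = 0 - j3.032 Ω
  Z3: Z = 1/(jωC) = -j/(ω·C) = 0 - j14.74 Ω
Step 3 — With open output, the series arm Z2 and the output shunt Z3 appear in series to ground: Z2 + Z3 = 0 - j17.77 Ω.
Step 4 — Parallel with input shunt Z1: Z_in = Z1 || (Z2 + Z3) = 0 - j18.15 Ω = 18.15∠-90.0° Ω.
Step 5 — Source phasor: V = 228∠-95.1° V = -20.27 - j227.1 V.
Step 6 — Ohm's law: I = V / Z_total = (-20.27 - j227.1) / (0 - j18.15) = 12.51 - j1.117 A.
Step 7 — Convert to polar: |I| = 12.56 A, ∠I = -5.1°.

I = 12.56∠-5.1° A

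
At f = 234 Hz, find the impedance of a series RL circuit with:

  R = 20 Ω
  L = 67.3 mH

Step 1 — Angular frequency: ω = 2π·f = 2π·234 = 1470 rad/s.
Step 2 — Component impedances:
  R: Z = R = 20 Ω
  L: Z = jωL = j·1470·0.0673 = 0 + j98.95 Ω
Step 3 — Series combination: Z_total = R + L = 20 + j98.95 Ω = 100.9∠78.6° Ω.

Z = 20 + j98.95 Ω = 100.9∠78.6° Ω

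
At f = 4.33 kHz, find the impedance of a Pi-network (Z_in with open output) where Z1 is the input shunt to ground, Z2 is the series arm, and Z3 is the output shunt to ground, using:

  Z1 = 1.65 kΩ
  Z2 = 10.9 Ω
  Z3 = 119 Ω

Step 1 — Angular frequency: ω = 2π·f = 2π·4330 = 2.721e+04 rad/s.
Step 2 — Component impedances:
  Z1: Z = R = 1650 Ω
  Z2: Z = R = 10.9 Ω
  Z3: Z = R = 119 Ω
Step 3 — With open output, the series arm Z2 and the output shunt Z3 appear in series to ground: Z2 + Z3 = 129.9 Ω.
Step 4 — Parallel with input shunt Z1: Z_in = Z1 || (Z2 + Z3) = 120.4 Ω = 120.4∠0.0° Ω.

Z = 120.4 Ω = 120.4∠0.0° Ω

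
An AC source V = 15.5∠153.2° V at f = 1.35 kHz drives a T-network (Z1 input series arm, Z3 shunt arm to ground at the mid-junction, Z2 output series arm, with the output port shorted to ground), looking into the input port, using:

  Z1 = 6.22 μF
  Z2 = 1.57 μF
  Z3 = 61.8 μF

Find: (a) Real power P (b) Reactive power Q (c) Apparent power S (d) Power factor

Step 1 — Angular frequency: ω = 2π·f = 2π·1350 = 8482 rad/s.
Step 2 — Component impedances:
  Z1: Z = 1/(jωC) = -j/(ω·C) = 0 - j18.95 Ω
  Z2: Z = 1/(jωC) = -j/(ω·C) = 0 - j75.09 Ω
  Z3: Z = 1/(jωC) = -j/(ω·C) = 0 - j1.908 Ω
Step 3 — With the output port shorted to ground, the output series arm Z2 runs from the junction to ground; the shunt arm Z3 also runs from the junction to ground. They appear in parallel: Z3 || Z2 = 0 - j1.86 Ω.
Step 4 — Series with input arm Z1: Z_in = Z1 + (Z3 || Z2) = 0 - j20.81 Ω = 20.81∠-90.0° Ω.
Step 5 — Source phasor: V = 15.5∠153.2° V = -13.84 + j6.989 V.
Step 6 — Current: I = V / Z = -0.3358 - j0.6647 A = 0.7447∠-116.8° A.
Step 7 — Complex power: S = V·I* = 0 - j11.54 VA.
Step 8 — Real power: P = Re(S) = 0 W.
Step 9 — Reactive power: Q = Im(S) = -11.54 VAR.
Step 10 — Apparent power: |S| = 11.54 VA.
Step 11 — Power factor: PF = P/|S| = 0 (leading).

(a) P = 0 W  (b) Q = -11.54 VAR  (c) S = 11.54 VA  (d) PF = 0 (leading)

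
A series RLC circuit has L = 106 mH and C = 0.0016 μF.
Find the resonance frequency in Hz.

Step 1 — Resonance condition Im(Z)=0 gives ω₀ = 1/√(LC).
Step 2 — ω₀ = 1/√(0.106·1.6e-09) = 7.679e+04 rad/s.
Step 3 — f₀ = ω₀/(2π) = 1.222e+04 Hz.

f₀ = 1.222e+04 Hz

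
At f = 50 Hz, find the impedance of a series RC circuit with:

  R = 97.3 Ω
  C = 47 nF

Step 1 — Angular frequency: ω = 2π·f = 2π·50 = 314.2 rad/s.
Step 2 — Component impedances:
  R: Z = R = 97.3 Ω
  C: Z = 1/(jωC) = -j/(ω·C) = 0 - j6.773e+04 Ω
Step 3 — Series combination: Z_total = R + C = 97.3 - j6.773e+04 Ω = 6.773e+04∠-89.9° Ω.

Z = 97.3 - j6.773e+04 Ω = 6.773e+04∠-89.9° Ω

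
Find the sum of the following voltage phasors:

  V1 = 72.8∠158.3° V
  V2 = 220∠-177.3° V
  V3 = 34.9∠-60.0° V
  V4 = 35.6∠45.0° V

Step 1 — Convert each phasor to rectangular form:
  V1 = 72.8·(cos(158.3°) + j·sin(158.3°)) = -67.64 + j26.92 V
  V2 = 220·(cos(-177.3°) + j·sin(-177.3°)) = -219.8 - j10.36 V
  V3 = 34.9·(cos(-60.0°) + j·sin(-60.0°)) = 17.45 - j30.22 V
  V4 = 35.6·(cos(45.0°) + j·sin(45.0°)) = 25.17 + j25.17 V
Step 2 — Sum components: V_total = -244.8 + j11.5 V.
Step 3 — Convert to polar: |V_total| = 245 V, ∠V_total = 177.3°.

V_total = 245∠177.3° V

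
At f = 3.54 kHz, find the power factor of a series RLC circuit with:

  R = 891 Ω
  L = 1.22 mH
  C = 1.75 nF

Step 1 — Angular frequency: ω = 2π·f = 2π·3540 = 2.224e+04 rad/s.
Step 2 — Component impedances:
  R: Z = R = 891 Ω
  L: Z = jωL = j·2.224e+04·0.00122 = 0 + j27.14 Ω
  C: Z = 1/(jωC) = -j/(ω·C) = 0 - j2.569e+04 Ω
Step 3 — Series combination: Z_total = R + L + C = 891 - j2.566e+04 Ω = 2.568e+04∠-88.0° Ω.
Step 4 — Power factor: PF = cos(φ) = Re(Z)/|Z| = 891/2.568e+04 = 0.0347.
Step 5 — Type: Im(Z) = -2.566e+04 ⇒ leading (phase φ = -88.0°).

PF = 0.0347 (leading, φ = -88.0°)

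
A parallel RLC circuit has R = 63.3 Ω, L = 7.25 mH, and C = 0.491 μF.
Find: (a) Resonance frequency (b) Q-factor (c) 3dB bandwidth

Step 1 — Resonance: ω₀ = 1/√(LC) = 1/√(0.00725·4.91e-07) = 1.676e+04 rad/s.
Step 2 — f₀ = ω₀/(2π) = 2668 Hz.
Step 3 — Parallel Q: Q = R/(ω₀L) = 63.3/(1.676e+04·0.00725) = 0.5209.
Step 4 — Bandwidth: Δω = ω₀/Q = 3.217e+04 rad/s; BW = Δω/(2π) = 5121 Hz.

(a) f₀ = 2668 Hz  (b) Q = 0.5209  (c) BW = 5121 Hz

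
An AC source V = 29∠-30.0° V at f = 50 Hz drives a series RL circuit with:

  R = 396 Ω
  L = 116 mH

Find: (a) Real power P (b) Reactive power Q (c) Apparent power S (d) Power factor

Step 1 — Angular frequency: ω = 2π·f = 2π·50 = 314.2 rad/s.
Step 2 — Component impedances:
  R: Z = R = 396 Ω
  L: Z = jωL = j·314.2·0.116 = 0 + j36.44 Ω
Step 3 — Series combination: Z_total = R + L = 396 + j36.44 Ω = 397.7∠5.3° Ω.
Step 4 — Source phasor: V = 29∠-30.0° V = 25.11 - j14.5 V.
Step 5 — Current: I = V / Z = 0.05955 - j0.0421 A = 0.07292∠-35.3° A.
Step 6 — Complex power: S = V·I* = 2.106 + j0.1938 VA.
Step 7 — Real power: P = Re(S) = 2.106 W.
Step 8 — Reactive power: Q = Im(S) = 0.1938 VAR.
Step 9 — Apparent power: |S| = 2.115 VA.
Step 10 — Power factor: PF = P/|S| = 0.9958 (lagging).

(a) P = 2.106 W  (b) Q = 0.1938 VAR  (c) S = 2.115 VA  (d) PF = 0.9958 (lagging)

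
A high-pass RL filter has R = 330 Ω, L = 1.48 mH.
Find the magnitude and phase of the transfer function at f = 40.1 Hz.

Step 1 — Angular frequency: ω = 2π·40.1 = 252 rad/s.
Step 2 — Transfer function: H(jω) = jωL/(R + jωL).
Step 3 — Numerator jωL = j·0.3729; denominator R + jωL = 330 + j0.3729.
Step 4 — H = 1.277e-06 + j0.00113.
Step 5 — Magnitude: |H| = 0.00113 (-58.9 dB); phase: φ = 89.9°.

|H| = 0.00113 (-58.9 dB), φ = 89.9°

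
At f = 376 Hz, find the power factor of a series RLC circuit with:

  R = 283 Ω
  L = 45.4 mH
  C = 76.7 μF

Step 1 — Angular frequency: ω = 2π·f = 2π·376 = 2362 rad/s.
Step 2 — Component impedances:
  R: Z = R = 283 Ω
  L: Z = jωL = j·2362·0.0454 = 0 + j107.3 Ω
  C: Z = 1/(jωC) = -j/(ω·C) = 0 - j5.519 Ω
Step 3 — Series combination: Z_total = R + L + C = 283 + j101.7 Ω = 300.7∠19.8° Ω.
Step 4 — Power factor: PF = cos(φ) = Re(Z)/|Z| = 283/300.73 = 0.941.
Step 5 — Type: Im(Z) = 101.7 ⇒ lagging (phase φ = 19.8°).

PF = 0.941 (lagging, φ = 19.8°)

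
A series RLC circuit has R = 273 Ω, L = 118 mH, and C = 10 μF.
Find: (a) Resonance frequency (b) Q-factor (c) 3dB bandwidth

Step 1 — Resonance: ω₀ = 1/√(LC) = 1/√(0.118·1e-05) = 920.6 rad/s.
Step 2 — f₀ = ω₀/(2π) = 146.5 Hz.
Step 3 — Series Q: Q = ω₀L/R = 920.6·0.118/273 = 0.3979.
Step 4 — Bandwidth: Δω = ω₀/Q = 2314 rad/s; BW = Δω/(2π) = 368.2 Hz.

(a) f₀ = 146.5 Hz  (b) Q = 0.3979  (c) BW = 368.2 Hz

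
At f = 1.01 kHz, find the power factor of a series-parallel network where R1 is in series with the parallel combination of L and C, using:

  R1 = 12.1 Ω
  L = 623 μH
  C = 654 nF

Step 1 — Angular frequency: ω = 2π·f = 2π·1010 = 6346 rad/s.
Step 2 — Component impedances:
  R1: Z = R = 12.1 Ω
  L: Z = jωL = j·6346·0.000623 = 0 + j3.954 Ω
  C: Z = 1/(jωC) = -j/(ω·C) = 0 - j240.9 Ω
Step 3 — Parallel branch: L || C = 1/(1/L + 1/C) = 0 + j4.02 Ω.
Step 4 — Series with R1: Z_total = R1 + (L || C) = 12.1 + j4.02 Ω = 12.75∠18.4° Ω.
Step 5 — Power factor: PF = cos(φ) = Re(Z)/|Z| = 12.1/12.75 = 0.949.
Step 6 — Type: Im(Z) = 4.02 ⇒ lagging (phase φ = 18.4°).

PF = 0.949 (lagging, φ = 18.4°)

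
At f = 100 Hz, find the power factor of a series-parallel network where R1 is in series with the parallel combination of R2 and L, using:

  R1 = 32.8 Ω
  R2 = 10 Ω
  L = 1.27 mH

Step 1 — Angular frequency: ω = 2π·f = 2π·100 = 628.3 rad/s.
Step 2 — Component impedances:
  R1: Z = R = 32.8 Ω
  R2: Z = R = 10 Ω
  L: Z = jωL = j·628.3·0.00127 = 0 + j0.798 Ω
Step 3 — Parallel branch: R2 || L = 1/(1/R2 + 1/L) = 0.06327 + j0.7929 Ω.
Step 4 — Series with R1: Z_total = R1 + (R2 || L) = 32.86 + j0.7929 Ω = 32.87∠1.4° Ω.
Step 5 — Power factor: PF = cos(φ) = Re(Z)/|Z| = 32.86/32.87 = 0.9997.
Step 6 — Type: Im(Z) = 0.7929 ⇒ lagging (phase φ = 1.4°).

PF = 0.9997 (lagging, φ = 1.4°)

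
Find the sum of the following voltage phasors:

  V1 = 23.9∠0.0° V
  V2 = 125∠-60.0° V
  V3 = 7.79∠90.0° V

Step 1 — Convert each phasor to rectangular form:
  V1 = 23.9·(cos(0.0°) + j·sin(0.0°)) = 23.9 V
  V2 = 125·(cos(-60.0°) + j·sin(-60.0°)) = 62.5 - j108.3 V
  V3 = 7.79·(cos(90.0°) + j·sin(90.0°)) = 0 + j7.79 V
Step 2 — Sum components: V_total = 86.4 - j100.5 V.
Step 3 — Convert to polar: |V_total| = 132.5 V, ∠V_total = -49.3°.

V_total = 132.5∠-49.3° V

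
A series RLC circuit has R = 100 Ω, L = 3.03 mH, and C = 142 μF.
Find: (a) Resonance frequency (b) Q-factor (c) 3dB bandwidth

Step 1 — Resonance condition Im(Z)=0 gives ω₀ = 1/√(LC).
Step 2 — ω₀ = 1/√(0.00303·0.000142) = 1525 rad/s.
Step 3 — f₀ = ω₀/(2π) = 242.6 Hz.
Step 4 — Series Q: Q = ω₀L/R = 1525·0.00303/100 = 0.04619.
Step 5 — 3dB bandwidth: Δω = ω₀/Q = 3.3e+04 rad/s; BW = Δω/(2π) = 5253 Hz.

(a) f₀ = 242.6 Hz  (b) Q = 0.04619  (c) BW = 5253 Hz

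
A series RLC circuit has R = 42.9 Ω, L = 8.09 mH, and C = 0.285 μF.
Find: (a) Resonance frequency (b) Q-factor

Step 1 — Resonance condition Im(Z)=0 gives ω₀ = 1/√(LC).
Step 2 — ω₀ = 1/√(0.00809·2.85e-07) = 2.083e+04 rad/s.
Step 3 — f₀ = ω₀/(2π) = 3315 Hz.
Step 4 — Series Q: Q = ω₀L/R = 2.083e+04·0.00809/42.9 = 3.927.

(a) f₀ = 3315 Hz  (b) Q = 3.927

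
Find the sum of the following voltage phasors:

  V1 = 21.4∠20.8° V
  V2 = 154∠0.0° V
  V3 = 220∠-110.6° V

Step 1 — Convert each phasor to rectangular form:
  V1 = 21.4·(cos(20.8°) + j·sin(20.8°)) = 20.01 + j7.599 V
  V2 = 154·(cos(0.0°) + j·sin(0.0°)) = 154 V
  V3 = 220·(cos(-110.6°) + j·sin(-110.6°)) = -77.41 - j205.9 V
Step 2 — Sum components: V_total = 96.6 - j198.3 V.
Step 3 — Convert to polar: |V_total| = 220.6 V, ∠V_total = -64.0°.

V_total = 220.6∠-64.0° V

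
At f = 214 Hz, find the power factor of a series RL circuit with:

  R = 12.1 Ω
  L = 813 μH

Step 1 — Angular frequency: ω = 2π·f = 2π·214 = 1345 rad/s.
Step 2 — Component impedances:
  R: Z = R = 12.1 Ω
  L: Z = jωL = j·1345·0.000813 = 0 + j1.093 Ω
Step 3 — Series combination: Z_total = R + L = 12.1 + j1.093 Ω = 12.15∠5.2° Ω.
Step 4 — Power factor: PF = cos(φ) = Re(Z)/|Z| = 12.1/12.15 = 0.9959.
Step 5 — Type: Im(Z) = 1.093 ⇒ lagging (phase φ = 5.2°).

PF = 0.9959 (lagging, φ = 5.2°)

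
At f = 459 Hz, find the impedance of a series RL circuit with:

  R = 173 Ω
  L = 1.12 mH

Step 1 — Angular frequency: ω = 2π·f = 2π·459 = 2884 rad/s.
Step 2 — Component impedances:
  R: Z = R = 173 Ω
  L: Z = jωL = j·2884·0.00112 = 0 + j3.23 Ω
Step 3 — Series combination: Z_total = R + L = 173 + j3.23 Ω = 173∠1.1° Ω.

Z = 173 + j3.23 Ω = 173∠1.1° Ω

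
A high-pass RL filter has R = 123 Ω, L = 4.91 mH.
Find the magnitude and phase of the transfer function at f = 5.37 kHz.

Step 1 — Angular frequency: ω = 2π·5370 = 3.374e+04 rad/s.
Step 2 — Transfer function: H(jω) = jωL/(R + jωL).
Step 3 — Numerator jωL = j·165.7; denominator R + jωL = 123 + j165.7.
Step 4 — H = 0.6446 + j0.4786.
Step 5 — Magnitude: |H| = 0.8029 (-1.9 dB); phase: φ = 36.6°.

|H| = 0.8029 (-1.9 dB), φ = 36.6°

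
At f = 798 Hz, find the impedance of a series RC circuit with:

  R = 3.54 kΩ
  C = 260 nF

Step 1 — Angular frequency: ω = 2π·f = 2π·798 = 5014 rad/s.
Step 2 — Component impedances:
  R: Z = R = 3540 Ω
  C: Z = 1/(jωC) = -j/(ω·C) = 0 - j767.1 Ω
Step 3 — Series combination: Z_total = R + C = 3540 - j767.1 Ω = 3622∠-12.2° Ω.

Z = 3540 - j767.1 Ω = 3622∠-12.2° Ω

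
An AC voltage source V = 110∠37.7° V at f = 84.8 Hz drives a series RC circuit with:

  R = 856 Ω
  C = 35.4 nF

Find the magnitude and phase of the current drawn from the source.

Step 1 — Angular frequency: ω = 2π·f = 2π·84.8 = 532.8 rad/s.
Step 2 — Component impedances:
  R: Z = R = 856 Ω
  C: Z = 1/(jωC) = -j/(ω·C) = 0 - j5.302e+04 Ω
Step 3 — Series combination: Z_total = R + C = 856 - j5.302e+04 Ω = 5.302e+04∠-89.1° Ω.
Step 4 — Source phasor: V = 110∠37.7° V = 87.03 + j67.27 V.
Step 5 — Ohm's law: I = V / Z_total = (87.03 + j67.27) / (856 - j5.302e+04) = -0.001242 + j0.001662 A.
Step 6 — Convert to polar: |I| = 0.002075 A, ∠I = 126.8°.

I = 0.002075∠126.8° A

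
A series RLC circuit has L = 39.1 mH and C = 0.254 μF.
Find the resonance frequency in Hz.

Step 1 — Resonance condition Im(Z)=0 gives ω₀ = 1/√(LC).
Step 2 — ω₀ = 1/√(0.0391·2.54e-07) = 1.003e+04 rad/s.
Step 3 — f₀ = ω₀/(2π) = 1597 Hz.

f₀ = 1597 Hz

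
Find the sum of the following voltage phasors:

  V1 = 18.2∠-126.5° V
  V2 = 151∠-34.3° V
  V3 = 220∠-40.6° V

Step 1 — Convert each phasor to rectangular form:
  V1 = 18.2·(cos(-126.5°) + j·sin(-126.5°)) = -10.83 - j14.63 V
  V2 = 151·(cos(-34.3°) + j·sin(-34.3°)) = 124.7 - j85.09 V
  V3 = 220·(cos(-40.6°) + j·sin(-40.6°)) = 167 - j143.2 V
Step 2 — Sum components: V_total = 281 - j242.9 V.
Step 3 — Convert to polar: |V_total| = 371.4 V, ∠V_total = -40.8°.

V_total = 371.4∠-40.8° V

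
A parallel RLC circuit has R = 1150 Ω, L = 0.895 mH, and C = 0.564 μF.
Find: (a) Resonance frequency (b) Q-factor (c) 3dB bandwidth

Step 1 — Resonance: ω₀ = 1/√(LC) = 1/√(0.000895·5.64e-07) = 4.451e+04 rad/s.
Step 2 — f₀ = ω₀/(2π) = 7084 Hz.
Step 3 — Parallel Q: Q = R/(ω₀L) = 1150/(4.451e+04·0.000895) = 28.87.
Step 4 — Bandwidth: Δω = ω₀/Q = 1542 rad/s; BW = Δω/(2π) = 245.4 Hz.

(a) f₀ = 7084 Hz  (b) Q = 28.87  (c) BW = 245.4 Hz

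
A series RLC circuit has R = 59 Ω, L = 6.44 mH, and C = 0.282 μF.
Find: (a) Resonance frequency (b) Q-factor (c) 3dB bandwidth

Step 1 — Resonance: ω₀ = 1/√(LC) = 1/√(0.00644·2.82e-07) = 2.347e+04 rad/s.
Step 2 — f₀ = ω₀/(2π) = 3735 Hz.
Step 3 — Series Q: Q = ω₀L/R = 2.347e+04·0.00644/59 = 2.561.
Step 4 — Bandwidth: Δω = ω₀/Q = 9161 rad/s; BW = Δω/(2π) = 1458 Hz.

(a) f₀ = 3735 Hz  (b) Q = 2.561  (c) BW = 1458 Hz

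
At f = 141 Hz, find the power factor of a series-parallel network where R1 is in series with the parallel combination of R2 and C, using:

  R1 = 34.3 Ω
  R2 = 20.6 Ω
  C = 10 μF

Step 1 — Angular frequency: ω = 2π·f = 2π·141 = 885.9 rad/s.
Step 2 — Component impedances:
  R1: Z = R = 34.3 Ω
  R2: Z = R = 20.6 Ω
  C: Z = 1/(jωC) = -j/(ω·C) = 0 - j112.9 Ω
Step 3 — Parallel branch: R2 || C = 1/(1/R2 + 1/C) = 19.94 - j3.638 Ω.
Step 4 — Series with R1: Z_total = R1 + (R2 || C) = 54.24 - j3.638 Ω = 54.36∠-3.8° Ω.
Step 5 — Power factor: PF = cos(φ) = Re(Z)/|Z| = 54.24/54.36 = 0.9978.
Step 6 — Type: Im(Z) = -3.638 ⇒ leading (phase φ = -3.8°).

PF = 0.9978 (leading, φ = -3.8°)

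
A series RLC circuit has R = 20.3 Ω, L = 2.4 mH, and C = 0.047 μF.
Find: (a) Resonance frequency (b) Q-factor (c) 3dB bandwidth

Step 1 — Resonance condition Im(Z)=0 gives ω₀ = 1/√(LC).
Step 2 — ω₀ = 1/√(0.0024·4.7e-08) = 9.416e+04 rad/s.
Step 3 — f₀ = ω₀/(2π) = 1.499e+04 Hz.
Step 4 — Series Q: Q = ω₀L/R = 9.416e+04·0.0024/20.3 = 11.13.
Step 5 — 3dB bandwidth: Δω = ω₀/Q = 8458 rad/s; BW = Δω/(2π) = 1346 Hz.

(a) f₀ = 1.499e+04 Hz  (b) Q = 11.13  (c) BW = 1346 Hz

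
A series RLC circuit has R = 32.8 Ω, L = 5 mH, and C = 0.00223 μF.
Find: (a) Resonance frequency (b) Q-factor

Step 1 — Resonance condition Im(Z)=0 gives ω₀ = 1/√(LC).
Step 2 — ω₀ = 1/√(0.005·2.23e-09) = 2.995e+05 rad/s.
Step 3 — f₀ = ω₀/(2π) = 4.766e+04 Hz.
Step 4 — Series Q: Q = ω₀L/R = 2.995e+05·0.005/32.8 = 45.65.

(a) f₀ = 4.766e+04 Hz  (b) Q = 45.65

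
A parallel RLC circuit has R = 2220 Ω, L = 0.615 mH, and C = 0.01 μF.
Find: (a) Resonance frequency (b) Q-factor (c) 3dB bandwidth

Step 1 — Resonance: ω₀ = 1/√(LC) = 1/√(0.000615·1e-08) = 4.032e+05 rad/s.
Step 2 — f₀ = ω₀/(2π) = 6.418e+04 Hz.
Step 3 — Parallel Q: Q = R/(ω₀L) = 2220/(4.032e+05·0.000615) = 8.952.
Step 4 — Bandwidth: Δω = ω₀/Q = 4.505e+04 rad/s; BW = Δω/(2π) = 7169 Hz.

(a) f₀ = 6.418e+04 Hz  (b) Q = 8.952  (c) BW = 7169 Hz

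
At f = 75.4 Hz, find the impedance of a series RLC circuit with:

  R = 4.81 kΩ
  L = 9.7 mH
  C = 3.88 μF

Step 1 — Angular frequency: ω = 2π·f = 2π·75.4 = 473.8 rad/s.
Step 2 — Component impedances:
  R: Z = R = 4810 Ω
  L: Z = jωL = j·473.8·0.0097 = 0 + j4.595 Ω
  C: Z = 1/(jωC) = -j/(ω·C) = 0 - j544 Ω
Step 3 — Series combination: Z_total = R + L + C = 4810 - j539.4 Ω = 4840∠-6.4° Ω.

Z = 4810 - j539.4 Ω = 4840∠-6.4° Ω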